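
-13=-13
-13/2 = -6.50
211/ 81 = 2.60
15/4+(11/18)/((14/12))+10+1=1283/84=15.27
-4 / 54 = -2 / 27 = -0.07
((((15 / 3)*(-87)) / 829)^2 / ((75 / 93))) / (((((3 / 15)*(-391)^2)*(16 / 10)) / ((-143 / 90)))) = -18640765 / 1681057461136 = -0.00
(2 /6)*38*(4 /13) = 152 /39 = 3.90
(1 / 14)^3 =1 / 2744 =0.00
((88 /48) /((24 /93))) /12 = 341 /576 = 0.59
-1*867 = -867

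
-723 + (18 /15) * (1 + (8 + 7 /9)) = -10669 /15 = -711.27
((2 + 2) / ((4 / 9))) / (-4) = -9 / 4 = -2.25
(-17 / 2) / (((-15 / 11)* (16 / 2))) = 187 / 240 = 0.78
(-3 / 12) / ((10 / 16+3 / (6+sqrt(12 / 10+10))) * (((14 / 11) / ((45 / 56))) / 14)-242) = 367403355 / 355421850764-2079 * sqrt(70) / 88855462691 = 0.00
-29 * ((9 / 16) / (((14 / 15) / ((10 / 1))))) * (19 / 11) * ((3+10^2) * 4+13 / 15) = -13959585 / 112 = -124639.15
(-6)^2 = 36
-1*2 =-2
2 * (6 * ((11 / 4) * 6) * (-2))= -396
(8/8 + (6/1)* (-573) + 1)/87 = -3436/87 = -39.49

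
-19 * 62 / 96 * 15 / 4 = -2945 / 64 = -46.02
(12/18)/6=0.11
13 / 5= 2.60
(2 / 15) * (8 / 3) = 16 / 45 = 0.36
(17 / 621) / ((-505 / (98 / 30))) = -833 / 4704075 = -0.00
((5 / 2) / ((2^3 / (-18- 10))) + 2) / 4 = -27 / 16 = -1.69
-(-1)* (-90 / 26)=-45 / 13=-3.46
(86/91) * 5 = 430/91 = 4.73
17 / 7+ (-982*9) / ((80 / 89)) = -2752357 / 280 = -9829.85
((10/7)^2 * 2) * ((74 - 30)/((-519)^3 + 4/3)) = -26400/20550358577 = -0.00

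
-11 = -11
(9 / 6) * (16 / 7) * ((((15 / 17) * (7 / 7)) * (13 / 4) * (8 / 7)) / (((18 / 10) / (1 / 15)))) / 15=208 / 7497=0.03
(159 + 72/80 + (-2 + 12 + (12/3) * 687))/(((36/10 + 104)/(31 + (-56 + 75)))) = 1355.90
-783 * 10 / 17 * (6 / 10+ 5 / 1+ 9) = -114318 / 17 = -6724.59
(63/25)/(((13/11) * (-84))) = -33/1300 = -0.03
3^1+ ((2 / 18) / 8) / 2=433 / 144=3.01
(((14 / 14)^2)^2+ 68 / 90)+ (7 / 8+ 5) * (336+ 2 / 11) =1976.82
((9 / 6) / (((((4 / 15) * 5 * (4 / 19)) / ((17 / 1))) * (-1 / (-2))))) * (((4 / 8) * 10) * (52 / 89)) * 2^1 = 188955 / 178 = 1061.54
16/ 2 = 8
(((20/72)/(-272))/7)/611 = -5/20940192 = -0.00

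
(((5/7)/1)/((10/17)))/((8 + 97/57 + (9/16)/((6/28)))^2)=1767456/221169487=0.01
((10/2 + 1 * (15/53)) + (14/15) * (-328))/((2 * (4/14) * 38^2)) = -209279/573990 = -0.36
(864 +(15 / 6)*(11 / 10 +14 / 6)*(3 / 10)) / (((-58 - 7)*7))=-34663 / 18200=-1.90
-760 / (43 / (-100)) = 76000 / 43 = 1767.44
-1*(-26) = 26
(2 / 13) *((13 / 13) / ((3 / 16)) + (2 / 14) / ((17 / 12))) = 3880 / 4641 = 0.84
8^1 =8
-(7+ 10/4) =-19/2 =-9.50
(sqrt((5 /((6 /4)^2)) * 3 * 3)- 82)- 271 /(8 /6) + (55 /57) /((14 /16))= -453499 /1596 + 2 * sqrt(5)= -279.68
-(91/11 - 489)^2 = -27962944/121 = -231098.71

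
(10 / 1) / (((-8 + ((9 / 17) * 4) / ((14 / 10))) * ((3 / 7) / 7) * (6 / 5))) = -145775 / 6948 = -20.98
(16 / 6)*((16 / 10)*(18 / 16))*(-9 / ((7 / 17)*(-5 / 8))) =167.86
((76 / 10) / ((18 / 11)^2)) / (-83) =-0.03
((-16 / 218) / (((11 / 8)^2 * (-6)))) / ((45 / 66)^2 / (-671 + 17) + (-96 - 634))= -2048 / 231071505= -0.00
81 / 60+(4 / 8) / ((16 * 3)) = 653 / 480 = 1.36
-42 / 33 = -14 / 11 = -1.27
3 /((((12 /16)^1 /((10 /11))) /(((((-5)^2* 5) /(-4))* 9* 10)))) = -112500 /11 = -10227.27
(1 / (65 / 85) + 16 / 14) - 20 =-1597 / 91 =-17.55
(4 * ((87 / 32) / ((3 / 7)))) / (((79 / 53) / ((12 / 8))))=32277 / 1264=25.54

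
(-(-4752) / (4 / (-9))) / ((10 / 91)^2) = -22135113 / 25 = -885404.52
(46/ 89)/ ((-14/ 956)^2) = 10510264/ 4361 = 2410.06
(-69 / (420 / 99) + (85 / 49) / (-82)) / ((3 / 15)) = -654349 / 8036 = -81.43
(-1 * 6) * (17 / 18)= -17 / 3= -5.67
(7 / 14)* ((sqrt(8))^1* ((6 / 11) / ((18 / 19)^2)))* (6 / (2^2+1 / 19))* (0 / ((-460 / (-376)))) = 0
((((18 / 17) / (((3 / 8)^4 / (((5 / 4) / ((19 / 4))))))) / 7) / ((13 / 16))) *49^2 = 224788480 / 37791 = 5948.20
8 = 8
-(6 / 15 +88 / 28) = -124 / 35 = -3.54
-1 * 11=-11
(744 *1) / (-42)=-124 / 7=-17.71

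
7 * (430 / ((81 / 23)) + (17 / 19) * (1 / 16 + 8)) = 22289351 / 24624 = 905.19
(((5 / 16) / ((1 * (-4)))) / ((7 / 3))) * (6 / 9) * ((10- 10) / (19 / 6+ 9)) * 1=0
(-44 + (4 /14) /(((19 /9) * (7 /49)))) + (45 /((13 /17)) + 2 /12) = 23653 /1482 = 15.96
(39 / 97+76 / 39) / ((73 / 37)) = 329041 / 276159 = 1.19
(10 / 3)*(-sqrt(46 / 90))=-2*sqrt(115) / 9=-2.38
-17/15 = -1.13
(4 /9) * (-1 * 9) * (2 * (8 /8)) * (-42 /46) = 7.30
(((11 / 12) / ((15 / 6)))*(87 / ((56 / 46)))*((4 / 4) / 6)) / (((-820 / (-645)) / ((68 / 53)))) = 5363347 / 1216880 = 4.41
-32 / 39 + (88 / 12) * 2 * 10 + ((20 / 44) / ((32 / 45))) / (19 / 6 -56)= 105772857 / 725296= 145.83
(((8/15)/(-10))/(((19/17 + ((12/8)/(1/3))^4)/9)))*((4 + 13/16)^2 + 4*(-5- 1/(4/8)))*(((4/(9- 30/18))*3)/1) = 568701/61512550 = 0.01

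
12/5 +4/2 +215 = 1097/5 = 219.40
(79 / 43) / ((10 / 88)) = 3476 / 215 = 16.17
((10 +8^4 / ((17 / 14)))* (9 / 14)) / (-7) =-310.70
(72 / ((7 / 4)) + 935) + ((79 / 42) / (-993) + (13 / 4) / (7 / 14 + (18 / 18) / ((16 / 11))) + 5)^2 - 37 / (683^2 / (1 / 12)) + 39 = 157439228347584702605 / 146458874170406322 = 1074.97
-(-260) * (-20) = -5200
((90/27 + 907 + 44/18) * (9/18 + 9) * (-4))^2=97450108900/81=1203087764.20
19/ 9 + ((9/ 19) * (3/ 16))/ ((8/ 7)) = 47909/ 21888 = 2.19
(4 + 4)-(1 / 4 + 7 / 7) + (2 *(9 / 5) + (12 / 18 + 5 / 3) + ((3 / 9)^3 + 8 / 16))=7139 / 540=13.22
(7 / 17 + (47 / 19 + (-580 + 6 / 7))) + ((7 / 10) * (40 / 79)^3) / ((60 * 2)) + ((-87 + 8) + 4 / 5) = -10943443018397 / 16721417685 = -654.46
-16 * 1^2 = -16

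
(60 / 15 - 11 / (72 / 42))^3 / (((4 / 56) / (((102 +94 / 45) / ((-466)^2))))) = -199916633 / 2110756320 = -0.09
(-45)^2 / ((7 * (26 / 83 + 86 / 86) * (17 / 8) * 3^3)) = 49800 / 12971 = 3.84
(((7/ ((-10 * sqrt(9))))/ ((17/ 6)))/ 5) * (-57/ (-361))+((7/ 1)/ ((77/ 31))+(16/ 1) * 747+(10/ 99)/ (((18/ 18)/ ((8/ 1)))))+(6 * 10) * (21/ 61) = 11976.28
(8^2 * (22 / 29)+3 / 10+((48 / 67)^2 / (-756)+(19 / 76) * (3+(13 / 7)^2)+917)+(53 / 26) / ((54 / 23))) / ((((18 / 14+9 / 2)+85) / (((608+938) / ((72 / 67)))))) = 33518483382119297 / 2184369019560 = 15344.70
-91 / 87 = -1.05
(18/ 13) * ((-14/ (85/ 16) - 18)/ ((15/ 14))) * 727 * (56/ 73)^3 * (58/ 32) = -34094582930688/ 2149318925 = -15862.97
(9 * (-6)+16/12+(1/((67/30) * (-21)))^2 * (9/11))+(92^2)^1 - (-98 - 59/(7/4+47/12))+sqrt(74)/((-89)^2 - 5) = sqrt(74)/7916+1051320582397/123398121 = 8519.75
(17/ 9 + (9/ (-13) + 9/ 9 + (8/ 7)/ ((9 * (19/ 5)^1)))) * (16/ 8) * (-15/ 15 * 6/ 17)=-46268/ 29393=-1.57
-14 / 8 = -7 / 4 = -1.75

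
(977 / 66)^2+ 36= 1111345 / 4356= 255.13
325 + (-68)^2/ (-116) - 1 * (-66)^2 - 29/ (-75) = -8853284/ 2175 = -4070.48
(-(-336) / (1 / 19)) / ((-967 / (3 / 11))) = -19152 / 10637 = -1.80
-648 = -648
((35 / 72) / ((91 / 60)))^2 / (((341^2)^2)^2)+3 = 3336917672851070572985917 / 1112305890950356857661764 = 3.00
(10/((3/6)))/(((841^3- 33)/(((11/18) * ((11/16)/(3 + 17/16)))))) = 121/34797162348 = 0.00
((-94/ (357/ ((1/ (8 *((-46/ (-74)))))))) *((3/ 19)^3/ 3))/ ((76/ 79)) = -412143/ 5707017232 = -0.00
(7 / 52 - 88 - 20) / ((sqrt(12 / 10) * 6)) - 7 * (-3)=21 - 5609 * sqrt(30) / 1872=4.59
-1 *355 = -355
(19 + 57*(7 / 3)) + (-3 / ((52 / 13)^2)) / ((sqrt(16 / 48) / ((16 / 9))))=152-sqrt(3) / 3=151.42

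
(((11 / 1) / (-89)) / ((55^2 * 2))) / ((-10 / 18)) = 9 / 244750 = 0.00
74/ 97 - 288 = -27862/ 97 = -287.24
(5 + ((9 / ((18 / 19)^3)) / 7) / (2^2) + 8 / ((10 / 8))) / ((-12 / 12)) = -1068503 / 90720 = -11.78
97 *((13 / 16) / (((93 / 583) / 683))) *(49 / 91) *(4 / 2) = 270370331 / 744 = 363400.98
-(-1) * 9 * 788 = 7092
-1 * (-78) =78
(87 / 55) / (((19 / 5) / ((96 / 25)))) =8352 / 5225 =1.60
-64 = -64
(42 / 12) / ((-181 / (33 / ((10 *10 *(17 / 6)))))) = -693 / 307700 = -0.00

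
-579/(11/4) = -2316/11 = -210.55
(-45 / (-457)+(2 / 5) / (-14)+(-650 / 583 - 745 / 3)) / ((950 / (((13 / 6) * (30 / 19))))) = -90693501509 / 100990670550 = -0.90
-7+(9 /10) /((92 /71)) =-5801 /920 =-6.31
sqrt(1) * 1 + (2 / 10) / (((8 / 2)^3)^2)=20481 / 20480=1.00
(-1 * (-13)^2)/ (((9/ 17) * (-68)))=169/ 36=4.69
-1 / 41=-0.02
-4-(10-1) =-13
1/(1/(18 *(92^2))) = 152352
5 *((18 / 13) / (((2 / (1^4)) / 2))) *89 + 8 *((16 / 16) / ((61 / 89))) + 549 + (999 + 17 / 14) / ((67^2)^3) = 17639549238383791 / 14989088937914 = 1176.83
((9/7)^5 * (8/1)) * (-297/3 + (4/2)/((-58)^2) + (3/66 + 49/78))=-5586011386740/2021260241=-2763.63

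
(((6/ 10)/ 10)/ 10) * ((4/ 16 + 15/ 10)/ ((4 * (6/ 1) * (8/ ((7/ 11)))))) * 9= 441/ 1408000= 0.00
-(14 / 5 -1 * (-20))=-114 / 5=-22.80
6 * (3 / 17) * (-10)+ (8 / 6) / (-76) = -10277 / 969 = -10.61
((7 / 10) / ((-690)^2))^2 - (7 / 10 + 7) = -174536831699951 / 22667121000000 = -7.70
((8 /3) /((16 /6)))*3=3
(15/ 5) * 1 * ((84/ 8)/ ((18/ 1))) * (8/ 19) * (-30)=-420/ 19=-22.11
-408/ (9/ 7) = -952/ 3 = -317.33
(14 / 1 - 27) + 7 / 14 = -25 / 2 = -12.50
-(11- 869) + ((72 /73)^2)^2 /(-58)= 706591595634 /823548989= 857.98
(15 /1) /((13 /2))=30 /13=2.31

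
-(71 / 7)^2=-5041 / 49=-102.88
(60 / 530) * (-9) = -54 / 53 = -1.02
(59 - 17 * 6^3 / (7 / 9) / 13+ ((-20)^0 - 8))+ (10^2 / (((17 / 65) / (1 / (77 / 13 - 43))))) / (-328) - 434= -45560159105 / 61143628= -745.13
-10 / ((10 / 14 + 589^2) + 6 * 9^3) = -7 / 245907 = -0.00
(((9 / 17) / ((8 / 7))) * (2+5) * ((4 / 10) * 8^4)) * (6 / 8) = 338688 / 85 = 3984.56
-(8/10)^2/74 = -8/925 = -0.01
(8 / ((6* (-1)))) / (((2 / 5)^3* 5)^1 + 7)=-0.18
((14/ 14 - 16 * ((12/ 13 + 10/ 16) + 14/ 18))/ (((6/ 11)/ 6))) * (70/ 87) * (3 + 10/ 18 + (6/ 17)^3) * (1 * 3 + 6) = -519257908400/ 50009427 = -10383.20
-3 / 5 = -0.60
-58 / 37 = -1.57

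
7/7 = 1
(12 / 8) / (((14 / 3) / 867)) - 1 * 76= 5675 / 28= 202.68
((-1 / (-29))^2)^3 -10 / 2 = -2974116604 / 594823321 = -5.00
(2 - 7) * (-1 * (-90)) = -450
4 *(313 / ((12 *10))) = 313 / 30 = 10.43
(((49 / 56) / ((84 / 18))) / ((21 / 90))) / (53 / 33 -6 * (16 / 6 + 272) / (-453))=224235 / 1463336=0.15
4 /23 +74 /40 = 931 /460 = 2.02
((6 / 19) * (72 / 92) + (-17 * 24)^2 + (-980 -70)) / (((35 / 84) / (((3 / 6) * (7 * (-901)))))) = -2735447795892 / 2185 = -1251921188.05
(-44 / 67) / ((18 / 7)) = -154 / 603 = -0.26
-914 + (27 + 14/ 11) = -9743/ 11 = -885.73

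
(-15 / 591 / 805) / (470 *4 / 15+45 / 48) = -48 / 192236737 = -0.00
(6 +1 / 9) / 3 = 55 / 27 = 2.04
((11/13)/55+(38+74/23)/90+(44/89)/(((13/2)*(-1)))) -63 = -1922216/30705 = -62.60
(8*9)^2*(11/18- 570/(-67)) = 3167136/67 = 47270.69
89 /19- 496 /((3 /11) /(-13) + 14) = -30.80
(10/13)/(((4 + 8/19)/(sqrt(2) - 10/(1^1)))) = -1.49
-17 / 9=-1.89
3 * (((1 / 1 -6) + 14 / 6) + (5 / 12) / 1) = -27 / 4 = -6.75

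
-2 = -2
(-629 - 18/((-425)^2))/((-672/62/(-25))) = -503143919/346800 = -1450.82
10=10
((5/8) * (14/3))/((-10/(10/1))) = -35/12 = -2.92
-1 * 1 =-1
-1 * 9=-9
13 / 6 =2.17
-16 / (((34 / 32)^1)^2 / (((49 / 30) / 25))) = -100352 / 108375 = -0.93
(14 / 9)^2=196 / 81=2.42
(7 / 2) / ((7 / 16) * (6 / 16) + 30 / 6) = 448 / 661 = 0.68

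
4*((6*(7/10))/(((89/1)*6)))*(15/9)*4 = 56/267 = 0.21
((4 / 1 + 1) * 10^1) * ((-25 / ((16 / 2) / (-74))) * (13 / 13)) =23125 / 2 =11562.50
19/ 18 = 1.06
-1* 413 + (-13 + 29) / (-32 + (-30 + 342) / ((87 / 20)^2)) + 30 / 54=-9102259 / 22014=-413.48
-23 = -23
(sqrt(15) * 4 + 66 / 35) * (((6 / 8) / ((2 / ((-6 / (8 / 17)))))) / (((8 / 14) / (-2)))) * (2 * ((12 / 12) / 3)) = 1683 / 80 + 357 * sqrt(15) / 8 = 193.87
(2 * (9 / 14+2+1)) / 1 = 51 / 7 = 7.29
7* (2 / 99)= 14 / 99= 0.14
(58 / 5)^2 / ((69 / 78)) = 87464 / 575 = 152.11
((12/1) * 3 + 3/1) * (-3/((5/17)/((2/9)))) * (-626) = 276692/5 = 55338.40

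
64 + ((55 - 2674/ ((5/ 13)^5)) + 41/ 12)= -11909459159/ 37500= -317585.58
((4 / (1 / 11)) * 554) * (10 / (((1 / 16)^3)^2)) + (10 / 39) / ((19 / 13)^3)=84151990820538010 / 20577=4089614172160.08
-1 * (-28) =28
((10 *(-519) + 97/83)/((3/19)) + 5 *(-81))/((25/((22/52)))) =-562.99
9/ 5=1.80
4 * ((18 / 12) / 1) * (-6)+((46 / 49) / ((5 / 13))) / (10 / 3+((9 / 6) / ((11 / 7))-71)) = -36.04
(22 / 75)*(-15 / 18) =-11 / 45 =-0.24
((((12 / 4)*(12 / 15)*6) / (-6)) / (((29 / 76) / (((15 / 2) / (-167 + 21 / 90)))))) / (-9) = -0.03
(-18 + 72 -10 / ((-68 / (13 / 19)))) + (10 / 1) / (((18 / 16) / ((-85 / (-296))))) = 12187117 / 215118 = 56.65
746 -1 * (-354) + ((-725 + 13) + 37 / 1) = 425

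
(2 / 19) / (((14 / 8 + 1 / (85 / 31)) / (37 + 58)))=3400 / 719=4.73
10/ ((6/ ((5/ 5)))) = 5/ 3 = 1.67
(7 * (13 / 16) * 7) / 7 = 91 / 16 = 5.69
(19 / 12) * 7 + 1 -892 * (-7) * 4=299857 / 12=24988.08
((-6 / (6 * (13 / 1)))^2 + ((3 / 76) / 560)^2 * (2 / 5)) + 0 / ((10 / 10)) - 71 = -54331551230479 / 765296896000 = -70.99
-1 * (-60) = 60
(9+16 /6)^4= 18526.23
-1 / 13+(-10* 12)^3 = -22464001 / 13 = -1728000.08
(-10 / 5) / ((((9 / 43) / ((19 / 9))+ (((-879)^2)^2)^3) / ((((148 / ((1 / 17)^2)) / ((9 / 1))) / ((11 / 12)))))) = -8222288 / 168703300916849741592426123667299475761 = -0.00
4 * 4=16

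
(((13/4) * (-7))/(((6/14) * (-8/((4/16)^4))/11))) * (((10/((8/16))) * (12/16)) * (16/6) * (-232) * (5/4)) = -5080075/1536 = -3307.34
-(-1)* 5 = 5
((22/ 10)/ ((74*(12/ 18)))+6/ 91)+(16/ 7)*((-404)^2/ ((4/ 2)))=12561110803/ 67340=186532.68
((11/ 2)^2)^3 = 1771561/ 64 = 27680.64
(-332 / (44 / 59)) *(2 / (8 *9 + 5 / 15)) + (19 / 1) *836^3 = 26498717291386 / 2387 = 11101264051.69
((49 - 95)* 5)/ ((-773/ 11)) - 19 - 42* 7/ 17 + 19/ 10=-31.12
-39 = -39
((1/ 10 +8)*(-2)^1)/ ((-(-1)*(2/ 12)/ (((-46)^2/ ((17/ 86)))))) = -88440336/ 85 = -1040474.54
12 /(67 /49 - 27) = -147 /314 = -0.47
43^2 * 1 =1849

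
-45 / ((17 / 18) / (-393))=18725.29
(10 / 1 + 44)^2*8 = 23328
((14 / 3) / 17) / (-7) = -2 / 51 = -0.04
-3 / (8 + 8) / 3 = -1 / 16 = -0.06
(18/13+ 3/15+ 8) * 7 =4361/65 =67.09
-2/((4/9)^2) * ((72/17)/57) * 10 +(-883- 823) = -553468/323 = -1713.52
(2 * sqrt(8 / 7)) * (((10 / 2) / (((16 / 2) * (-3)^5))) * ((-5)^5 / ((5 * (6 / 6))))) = 3125 * sqrt(14) / 3402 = 3.44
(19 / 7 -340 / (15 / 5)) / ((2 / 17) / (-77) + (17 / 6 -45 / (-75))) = -4344010 / 134767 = -32.23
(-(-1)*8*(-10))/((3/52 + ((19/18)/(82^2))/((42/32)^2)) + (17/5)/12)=-69387645600/295866119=-234.52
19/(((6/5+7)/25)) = 2375/41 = 57.93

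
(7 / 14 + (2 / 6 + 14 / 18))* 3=29 / 6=4.83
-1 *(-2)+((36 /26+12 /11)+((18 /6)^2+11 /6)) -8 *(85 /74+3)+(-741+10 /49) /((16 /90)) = -26039086499 /6222216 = -4184.86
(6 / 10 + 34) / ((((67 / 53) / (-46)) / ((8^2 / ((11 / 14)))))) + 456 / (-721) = -272474432744 / 2656885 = -102554.09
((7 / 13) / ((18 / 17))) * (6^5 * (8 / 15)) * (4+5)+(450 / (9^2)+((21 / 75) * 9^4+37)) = 61018574 / 2925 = 20861.05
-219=-219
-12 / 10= -1.20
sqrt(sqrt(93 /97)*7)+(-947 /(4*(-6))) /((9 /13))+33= 92.61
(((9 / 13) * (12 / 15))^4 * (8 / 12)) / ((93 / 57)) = 21275136 / 553369375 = 0.04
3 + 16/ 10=23/ 5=4.60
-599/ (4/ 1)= -599/ 4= -149.75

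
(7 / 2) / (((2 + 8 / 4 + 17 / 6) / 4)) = 84 / 41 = 2.05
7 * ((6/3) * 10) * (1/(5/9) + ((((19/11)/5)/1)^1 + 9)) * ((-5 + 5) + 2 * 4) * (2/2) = 137312/11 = 12482.91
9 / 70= 0.13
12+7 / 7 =13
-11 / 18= -0.61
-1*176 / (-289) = 176 / 289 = 0.61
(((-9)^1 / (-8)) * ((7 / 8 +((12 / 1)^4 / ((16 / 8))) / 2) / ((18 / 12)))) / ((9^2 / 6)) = 41479 / 144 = 288.05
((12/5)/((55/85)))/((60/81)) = 1377/275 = 5.01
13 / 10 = 1.30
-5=-5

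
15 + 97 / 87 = 1402 / 87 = 16.11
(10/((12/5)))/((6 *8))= 25/288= 0.09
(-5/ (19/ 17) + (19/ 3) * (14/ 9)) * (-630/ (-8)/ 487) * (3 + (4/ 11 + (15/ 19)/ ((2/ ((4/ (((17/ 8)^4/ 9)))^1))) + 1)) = 710849342140/ 161519340917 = 4.40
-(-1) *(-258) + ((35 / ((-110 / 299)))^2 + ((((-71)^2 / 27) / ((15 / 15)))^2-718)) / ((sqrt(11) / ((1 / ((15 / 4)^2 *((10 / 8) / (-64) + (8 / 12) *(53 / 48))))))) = -258 + 15605156328448 *sqrt(11) / 40049091225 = 1034.33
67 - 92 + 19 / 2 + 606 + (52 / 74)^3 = 59856345 / 101306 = 590.85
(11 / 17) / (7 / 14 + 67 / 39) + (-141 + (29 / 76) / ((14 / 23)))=-438346025 / 3129224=-140.08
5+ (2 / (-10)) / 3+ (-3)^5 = -3571 / 15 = -238.07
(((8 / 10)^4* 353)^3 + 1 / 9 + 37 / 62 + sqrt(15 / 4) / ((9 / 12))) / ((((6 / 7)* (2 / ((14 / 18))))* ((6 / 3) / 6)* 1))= 49* sqrt(15) / 54 + 20177826934770743819 / 4904296875000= 4114319.48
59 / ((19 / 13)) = 767 / 19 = 40.37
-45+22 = -23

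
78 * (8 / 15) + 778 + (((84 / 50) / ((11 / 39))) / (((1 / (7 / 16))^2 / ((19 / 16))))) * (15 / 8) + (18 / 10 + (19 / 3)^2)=1401502247 / 1622016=864.05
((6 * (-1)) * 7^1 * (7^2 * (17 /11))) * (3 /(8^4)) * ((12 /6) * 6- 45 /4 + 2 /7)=-217413 /90112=-2.41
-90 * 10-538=-1438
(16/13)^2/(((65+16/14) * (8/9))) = 0.03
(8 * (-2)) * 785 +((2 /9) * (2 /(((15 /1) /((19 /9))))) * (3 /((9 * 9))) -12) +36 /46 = -9485170342 /754515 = -12571.22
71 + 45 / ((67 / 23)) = 5792 / 67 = 86.45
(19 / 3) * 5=95 / 3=31.67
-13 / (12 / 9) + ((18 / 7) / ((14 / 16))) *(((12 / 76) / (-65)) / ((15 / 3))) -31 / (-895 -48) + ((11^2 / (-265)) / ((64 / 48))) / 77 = -294070152821 / 30244791850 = -9.72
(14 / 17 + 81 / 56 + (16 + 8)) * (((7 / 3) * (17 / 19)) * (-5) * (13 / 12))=-1625585 / 5472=-297.07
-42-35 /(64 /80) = -343 /4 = -85.75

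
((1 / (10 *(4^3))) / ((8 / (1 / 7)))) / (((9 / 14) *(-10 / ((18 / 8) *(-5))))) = 1 / 20480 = 0.00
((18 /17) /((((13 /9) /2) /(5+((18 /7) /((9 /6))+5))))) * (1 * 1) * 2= 53136 /1547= 34.35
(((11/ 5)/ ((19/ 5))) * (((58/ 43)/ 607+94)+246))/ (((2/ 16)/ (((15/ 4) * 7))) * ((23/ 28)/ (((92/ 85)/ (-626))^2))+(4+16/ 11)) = 116176803078336/ 775472891989225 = 0.15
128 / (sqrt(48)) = 32 * sqrt(3) / 3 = 18.48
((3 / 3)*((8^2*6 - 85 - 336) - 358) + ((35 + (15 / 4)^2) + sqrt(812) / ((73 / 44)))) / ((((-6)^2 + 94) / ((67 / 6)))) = -28.24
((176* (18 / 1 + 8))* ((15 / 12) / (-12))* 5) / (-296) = 3575 / 444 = 8.05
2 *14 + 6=34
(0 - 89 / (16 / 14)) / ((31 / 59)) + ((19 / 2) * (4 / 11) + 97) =-130287 / 2728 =-47.76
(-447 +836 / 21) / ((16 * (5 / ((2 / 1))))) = -8551 / 840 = -10.18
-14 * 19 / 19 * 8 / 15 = -112 / 15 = -7.47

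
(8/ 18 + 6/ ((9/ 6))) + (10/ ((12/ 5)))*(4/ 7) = 430/ 63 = 6.83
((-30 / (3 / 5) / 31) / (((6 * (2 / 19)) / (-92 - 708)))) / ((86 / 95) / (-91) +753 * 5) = 1642550000 / 3026995527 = 0.54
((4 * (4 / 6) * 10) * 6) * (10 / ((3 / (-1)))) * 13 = -20800 / 3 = -6933.33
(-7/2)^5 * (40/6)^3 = -4201750/27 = -155620.37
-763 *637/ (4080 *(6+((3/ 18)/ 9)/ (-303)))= -1325406537/ 66756280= -19.85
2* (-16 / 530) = -16 / 265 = -0.06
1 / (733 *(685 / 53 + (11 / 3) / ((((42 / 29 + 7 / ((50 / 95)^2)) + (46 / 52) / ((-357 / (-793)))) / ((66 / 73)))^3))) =539919117314513978845426948441 / 5115065980375250877845516574244685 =0.00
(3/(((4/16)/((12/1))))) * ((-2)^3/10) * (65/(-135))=832/15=55.47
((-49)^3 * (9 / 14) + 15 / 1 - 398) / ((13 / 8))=-608116 / 13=-46778.15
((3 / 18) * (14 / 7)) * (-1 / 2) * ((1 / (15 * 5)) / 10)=-0.00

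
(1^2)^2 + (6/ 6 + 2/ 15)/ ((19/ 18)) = 197/ 95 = 2.07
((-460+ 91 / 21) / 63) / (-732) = 1367 / 138348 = 0.01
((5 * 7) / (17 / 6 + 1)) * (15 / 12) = 525 / 46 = 11.41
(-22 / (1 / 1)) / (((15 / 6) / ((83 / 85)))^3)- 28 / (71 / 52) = -118915800352 / 5450359375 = -21.82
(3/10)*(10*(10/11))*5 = 150/11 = 13.64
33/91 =0.36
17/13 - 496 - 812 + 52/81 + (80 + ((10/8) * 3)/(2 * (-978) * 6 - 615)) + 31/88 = -467601091775/381497688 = -1225.70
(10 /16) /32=5 /256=0.02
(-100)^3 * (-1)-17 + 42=1000025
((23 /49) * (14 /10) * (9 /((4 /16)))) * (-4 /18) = -184 /35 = -5.26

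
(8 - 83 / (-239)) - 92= -19993 / 239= -83.65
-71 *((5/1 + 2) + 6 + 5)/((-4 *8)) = 639/16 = 39.94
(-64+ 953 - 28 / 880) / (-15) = -65191 / 1100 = -59.26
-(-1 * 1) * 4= 4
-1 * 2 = -2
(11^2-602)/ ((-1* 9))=481/ 9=53.44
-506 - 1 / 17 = -8603 / 17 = -506.06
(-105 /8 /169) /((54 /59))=-0.08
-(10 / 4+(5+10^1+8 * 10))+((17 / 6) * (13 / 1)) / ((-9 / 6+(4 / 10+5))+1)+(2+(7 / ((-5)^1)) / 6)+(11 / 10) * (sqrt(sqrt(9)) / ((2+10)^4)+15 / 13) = -553853 / 6370+11 * sqrt(3) / 207360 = -86.95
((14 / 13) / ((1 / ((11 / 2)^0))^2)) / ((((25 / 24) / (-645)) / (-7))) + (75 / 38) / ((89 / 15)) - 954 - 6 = 815162181 / 219830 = 3708.15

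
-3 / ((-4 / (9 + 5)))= 21 / 2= 10.50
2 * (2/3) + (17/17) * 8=28/3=9.33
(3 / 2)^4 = 81 / 16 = 5.06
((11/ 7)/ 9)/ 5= 11/ 315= 0.03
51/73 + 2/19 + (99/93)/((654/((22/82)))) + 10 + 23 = 12991246935/384307186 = 33.80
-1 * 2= -2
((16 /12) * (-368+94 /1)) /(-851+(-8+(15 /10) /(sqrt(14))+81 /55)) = 0.43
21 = 21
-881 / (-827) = 1.07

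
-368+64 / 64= -367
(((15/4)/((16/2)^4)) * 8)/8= 15/16384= 0.00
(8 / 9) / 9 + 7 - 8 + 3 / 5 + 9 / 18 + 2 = 1781 / 810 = 2.20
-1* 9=-9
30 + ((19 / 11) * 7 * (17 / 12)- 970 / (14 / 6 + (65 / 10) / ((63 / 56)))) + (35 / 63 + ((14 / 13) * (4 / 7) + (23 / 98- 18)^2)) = 110224179311 / 451152702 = 244.32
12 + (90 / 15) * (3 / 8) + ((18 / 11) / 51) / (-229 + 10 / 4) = 1609493 / 112948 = 14.25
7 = 7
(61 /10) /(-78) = -61 /780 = -0.08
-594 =-594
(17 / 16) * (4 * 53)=225.25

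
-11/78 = -0.14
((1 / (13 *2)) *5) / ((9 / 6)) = 5 / 39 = 0.13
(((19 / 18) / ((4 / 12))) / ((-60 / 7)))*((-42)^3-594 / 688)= 376634853 / 13760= 27371.72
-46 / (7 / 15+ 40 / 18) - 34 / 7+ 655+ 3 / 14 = 1072725 / 1694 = 633.25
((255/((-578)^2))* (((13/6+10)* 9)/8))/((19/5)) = 0.00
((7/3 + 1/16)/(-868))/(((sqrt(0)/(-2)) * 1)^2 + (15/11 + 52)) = -1265/24456768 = -0.00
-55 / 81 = -0.68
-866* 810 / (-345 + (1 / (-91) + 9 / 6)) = 127665720 / 62519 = 2042.03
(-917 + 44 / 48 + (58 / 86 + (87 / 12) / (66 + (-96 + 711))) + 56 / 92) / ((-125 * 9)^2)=-410746007 / 568273218750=-0.00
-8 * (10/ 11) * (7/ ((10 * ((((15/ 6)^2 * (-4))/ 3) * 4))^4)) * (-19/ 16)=10773/ 2200000000000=0.00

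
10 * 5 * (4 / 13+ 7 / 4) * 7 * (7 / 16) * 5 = 655375 / 416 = 1575.42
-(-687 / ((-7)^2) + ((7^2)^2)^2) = -282474562 / 49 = -5764786.98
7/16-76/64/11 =29/88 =0.33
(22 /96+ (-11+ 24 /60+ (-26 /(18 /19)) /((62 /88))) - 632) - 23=-15720517 /22320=-704.32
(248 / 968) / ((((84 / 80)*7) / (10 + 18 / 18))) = 620 / 1617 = 0.38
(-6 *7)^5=-130691232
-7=-7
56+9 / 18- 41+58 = 147 / 2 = 73.50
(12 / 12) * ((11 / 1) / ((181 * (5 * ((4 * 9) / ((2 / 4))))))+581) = 37857971 / 65160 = 581.00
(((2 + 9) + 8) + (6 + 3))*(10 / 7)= 40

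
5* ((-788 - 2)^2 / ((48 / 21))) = 5460875 / 4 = 1365218.75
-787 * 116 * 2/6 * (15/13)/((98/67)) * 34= -816182.01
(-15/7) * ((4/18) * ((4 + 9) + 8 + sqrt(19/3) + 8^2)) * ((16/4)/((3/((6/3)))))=-6800/63 - 80 * sqrt(57)/189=-111.13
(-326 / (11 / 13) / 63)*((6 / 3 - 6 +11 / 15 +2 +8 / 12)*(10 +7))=72046 / 1155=62.38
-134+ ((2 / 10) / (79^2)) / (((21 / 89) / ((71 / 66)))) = -5795511101 / 43250130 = -134.00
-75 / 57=-25 / 19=-1.32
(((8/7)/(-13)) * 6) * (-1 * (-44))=-2112/91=-23.21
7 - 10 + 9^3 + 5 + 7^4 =3132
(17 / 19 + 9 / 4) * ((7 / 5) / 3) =1673 / 1140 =1.47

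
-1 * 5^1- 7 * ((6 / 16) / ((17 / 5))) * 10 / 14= -755 / 136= -5.55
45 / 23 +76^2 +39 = 133790 / 23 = 5816.96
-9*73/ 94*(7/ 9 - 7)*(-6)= -260.94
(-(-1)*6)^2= 36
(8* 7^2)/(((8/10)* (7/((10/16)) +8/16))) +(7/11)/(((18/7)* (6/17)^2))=4064893/92664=43.87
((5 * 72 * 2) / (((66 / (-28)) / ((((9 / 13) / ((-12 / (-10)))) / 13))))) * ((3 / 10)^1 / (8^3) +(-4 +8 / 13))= 70950915 / 1546688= 45.87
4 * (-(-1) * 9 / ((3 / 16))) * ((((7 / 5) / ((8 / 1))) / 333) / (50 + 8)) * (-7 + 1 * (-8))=-28 / 1073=-0.03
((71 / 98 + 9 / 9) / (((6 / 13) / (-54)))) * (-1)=19773 / 98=201.77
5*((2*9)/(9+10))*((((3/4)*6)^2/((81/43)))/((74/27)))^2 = 60656445/832352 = 72.87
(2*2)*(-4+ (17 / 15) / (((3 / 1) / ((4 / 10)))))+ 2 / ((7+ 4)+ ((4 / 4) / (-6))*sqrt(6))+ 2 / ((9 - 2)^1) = -681826 / 45675+ 2*sqrt(6) / 725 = -14.92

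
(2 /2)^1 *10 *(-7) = -70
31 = 31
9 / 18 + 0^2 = 1 / 2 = 0.50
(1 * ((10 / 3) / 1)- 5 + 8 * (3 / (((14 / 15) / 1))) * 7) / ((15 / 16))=1712 / 9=190.22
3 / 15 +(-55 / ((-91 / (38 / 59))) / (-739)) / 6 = 11897848 / 59515365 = 0.20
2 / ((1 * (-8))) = -1 / 4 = -0.25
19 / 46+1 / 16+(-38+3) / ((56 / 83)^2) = -787335 / 10304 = -76.41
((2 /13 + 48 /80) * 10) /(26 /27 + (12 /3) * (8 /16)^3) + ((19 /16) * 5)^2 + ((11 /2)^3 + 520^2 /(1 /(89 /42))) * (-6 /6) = -3164263003297 /5521152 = -573116.44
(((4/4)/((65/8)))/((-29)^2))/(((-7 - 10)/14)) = -112/929305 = -0.00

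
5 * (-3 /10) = -3 /2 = -1.50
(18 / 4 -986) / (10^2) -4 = -2763 / 200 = -13.82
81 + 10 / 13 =81.77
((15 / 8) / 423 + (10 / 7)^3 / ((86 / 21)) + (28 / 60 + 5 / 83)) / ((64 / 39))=15941330821 / 21041681920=0.76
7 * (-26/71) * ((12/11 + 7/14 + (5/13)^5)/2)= -91448035/44612282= -2.05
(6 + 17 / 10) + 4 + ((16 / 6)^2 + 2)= 1873 / 90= 20.81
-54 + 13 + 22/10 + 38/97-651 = -334363/485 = -689.41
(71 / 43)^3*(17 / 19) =6084487 / 1510633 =4.03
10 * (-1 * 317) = -3170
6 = 6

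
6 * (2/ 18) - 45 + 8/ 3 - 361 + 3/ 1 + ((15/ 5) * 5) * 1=-1154/ 3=-384.67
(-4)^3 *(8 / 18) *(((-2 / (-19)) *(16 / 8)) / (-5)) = 1024 / 855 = 1.20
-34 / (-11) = 34 / 11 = 3.09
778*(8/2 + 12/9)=12448/3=4149.33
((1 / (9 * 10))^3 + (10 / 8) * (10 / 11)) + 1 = 17131511 / 8019000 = 2.14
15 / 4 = 3.75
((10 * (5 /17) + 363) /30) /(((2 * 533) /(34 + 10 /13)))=702973 /1766895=0.40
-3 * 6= -18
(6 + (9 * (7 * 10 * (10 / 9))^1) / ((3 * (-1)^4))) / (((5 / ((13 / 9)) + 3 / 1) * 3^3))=4667 / 3402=1.37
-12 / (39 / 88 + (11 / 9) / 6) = -28512 / 1537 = -18.55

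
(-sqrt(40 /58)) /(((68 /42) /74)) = -1554 * sqrt(145) /493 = -37.96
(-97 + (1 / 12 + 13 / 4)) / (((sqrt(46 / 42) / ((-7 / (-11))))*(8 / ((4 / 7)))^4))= -281*sqrt(483) / 4165392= -0.00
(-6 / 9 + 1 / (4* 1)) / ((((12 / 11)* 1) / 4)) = -55 / 36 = -1.53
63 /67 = 0.94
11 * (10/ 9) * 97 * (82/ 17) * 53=46371820/ 153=303083.79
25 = 25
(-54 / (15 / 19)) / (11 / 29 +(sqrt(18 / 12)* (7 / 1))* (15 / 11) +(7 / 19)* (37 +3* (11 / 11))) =-379827087156 / 33732396235 +23985086202* sqrt(6) / 6746479247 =-2.55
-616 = -616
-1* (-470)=470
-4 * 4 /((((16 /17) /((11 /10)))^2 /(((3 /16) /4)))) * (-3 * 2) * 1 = 314721 /51200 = 6.15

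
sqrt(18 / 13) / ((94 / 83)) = 249 * sqrt(26) / 1222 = 1.04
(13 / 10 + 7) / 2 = 83 / 20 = 4.15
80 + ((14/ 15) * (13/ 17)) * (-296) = -33472/ 255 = -131.26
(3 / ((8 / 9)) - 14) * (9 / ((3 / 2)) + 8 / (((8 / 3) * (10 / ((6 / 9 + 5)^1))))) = -1309 / 16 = -81.81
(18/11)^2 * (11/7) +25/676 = 220949/52052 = 4.24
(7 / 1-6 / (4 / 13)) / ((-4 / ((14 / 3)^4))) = 120050 / 81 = 1482.10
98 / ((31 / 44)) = 4312 / 31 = 139.10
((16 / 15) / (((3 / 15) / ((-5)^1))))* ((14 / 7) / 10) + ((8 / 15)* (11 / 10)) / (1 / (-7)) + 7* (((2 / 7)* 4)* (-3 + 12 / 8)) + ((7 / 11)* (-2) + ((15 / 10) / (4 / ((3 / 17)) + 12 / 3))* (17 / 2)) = -391329 / 17600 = -22.23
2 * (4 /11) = 0.73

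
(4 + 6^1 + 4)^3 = 2744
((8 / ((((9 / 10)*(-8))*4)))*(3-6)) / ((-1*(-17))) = 5 / 102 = 0.05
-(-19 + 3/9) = 18.67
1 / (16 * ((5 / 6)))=3 / 40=0.08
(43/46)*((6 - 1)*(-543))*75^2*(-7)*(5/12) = 7661390625/184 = 41637992.53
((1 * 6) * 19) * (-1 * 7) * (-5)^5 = 2493750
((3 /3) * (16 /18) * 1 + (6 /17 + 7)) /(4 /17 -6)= -1261 /882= -1.43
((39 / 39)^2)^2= 1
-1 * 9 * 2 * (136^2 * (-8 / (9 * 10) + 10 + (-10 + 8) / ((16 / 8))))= -14833792 / 5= -2966758.40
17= 17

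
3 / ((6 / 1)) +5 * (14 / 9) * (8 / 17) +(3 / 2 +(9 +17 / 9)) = 844 / 51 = 16.55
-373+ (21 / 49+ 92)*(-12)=-10375 / 7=-1482.14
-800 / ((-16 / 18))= 900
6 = 6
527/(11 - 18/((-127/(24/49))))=3279521/68885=47.61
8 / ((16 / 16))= 8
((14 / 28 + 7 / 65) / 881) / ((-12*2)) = -79 / 2748720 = -0.00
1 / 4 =0.25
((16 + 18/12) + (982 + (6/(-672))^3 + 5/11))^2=238810833011205525625/238832544907264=999909.09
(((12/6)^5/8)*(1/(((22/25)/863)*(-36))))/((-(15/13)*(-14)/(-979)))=6603.78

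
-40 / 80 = -1 / 2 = -0.50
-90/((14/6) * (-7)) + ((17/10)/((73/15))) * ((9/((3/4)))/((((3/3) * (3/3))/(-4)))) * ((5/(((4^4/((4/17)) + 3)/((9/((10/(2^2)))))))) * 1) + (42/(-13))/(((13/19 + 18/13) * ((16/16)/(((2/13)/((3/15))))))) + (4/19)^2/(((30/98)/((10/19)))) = 4288970900710/1043924525007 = 4.11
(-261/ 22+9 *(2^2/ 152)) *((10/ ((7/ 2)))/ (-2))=24300/ 1463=16.61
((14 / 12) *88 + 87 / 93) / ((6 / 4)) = 19270 / 279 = 69.07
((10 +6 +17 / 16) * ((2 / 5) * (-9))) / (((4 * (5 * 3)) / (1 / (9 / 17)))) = -1547 / 800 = -1.93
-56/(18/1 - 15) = -56/3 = -18.67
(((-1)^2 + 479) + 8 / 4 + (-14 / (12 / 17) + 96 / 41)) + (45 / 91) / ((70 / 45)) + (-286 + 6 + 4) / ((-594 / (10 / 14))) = 1202704402 / 2585583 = 465.16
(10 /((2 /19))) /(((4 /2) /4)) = 190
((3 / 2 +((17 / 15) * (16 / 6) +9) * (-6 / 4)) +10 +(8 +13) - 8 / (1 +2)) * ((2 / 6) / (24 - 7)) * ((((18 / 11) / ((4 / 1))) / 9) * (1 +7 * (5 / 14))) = 413 / 11220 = 0.04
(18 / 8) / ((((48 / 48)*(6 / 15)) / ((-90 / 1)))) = -2025 / 4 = -506.25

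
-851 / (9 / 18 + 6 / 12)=-851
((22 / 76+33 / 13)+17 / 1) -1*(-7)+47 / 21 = 301531 / 10374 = 29.07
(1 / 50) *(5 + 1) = 3 / 25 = 0.12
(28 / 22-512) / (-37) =5618 / 407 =13.80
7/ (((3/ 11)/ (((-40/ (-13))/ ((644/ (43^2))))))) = 203390/ 897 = 226.74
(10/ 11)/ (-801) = -10/ 8811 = -0.00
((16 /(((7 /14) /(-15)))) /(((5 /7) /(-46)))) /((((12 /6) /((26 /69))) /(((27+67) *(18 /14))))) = 703872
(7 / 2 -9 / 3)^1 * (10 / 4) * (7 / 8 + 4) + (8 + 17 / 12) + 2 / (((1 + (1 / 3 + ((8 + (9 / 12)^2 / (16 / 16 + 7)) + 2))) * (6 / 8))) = 6618635 / 420384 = 15.74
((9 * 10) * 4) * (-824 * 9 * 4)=-10679040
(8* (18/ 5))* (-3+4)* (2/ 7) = 288/ 35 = 8.23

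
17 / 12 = 1.42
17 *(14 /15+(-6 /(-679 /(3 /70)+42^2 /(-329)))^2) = 297127107454477 /18726495493335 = 15.87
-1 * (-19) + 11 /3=68 /3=22.67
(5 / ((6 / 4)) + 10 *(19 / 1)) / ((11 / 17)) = 9860 / 33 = 298.79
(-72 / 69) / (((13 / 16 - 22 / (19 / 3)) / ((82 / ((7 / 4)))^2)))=784932864 / 911743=860.91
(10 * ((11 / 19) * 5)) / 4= 275 / 38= 7.24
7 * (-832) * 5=-29120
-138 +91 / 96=-13157 / 96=-137.05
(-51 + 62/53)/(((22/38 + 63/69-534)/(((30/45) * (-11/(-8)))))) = 0.09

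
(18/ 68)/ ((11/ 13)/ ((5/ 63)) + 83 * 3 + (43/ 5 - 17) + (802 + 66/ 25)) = 2925/ 11667712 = 0.00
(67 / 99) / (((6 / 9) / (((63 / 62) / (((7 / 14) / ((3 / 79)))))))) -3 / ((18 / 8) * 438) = 2665441 / 35397846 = 0.08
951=951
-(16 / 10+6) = -38 / 5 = -7.60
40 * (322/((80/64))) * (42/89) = 432768/89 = 4862.56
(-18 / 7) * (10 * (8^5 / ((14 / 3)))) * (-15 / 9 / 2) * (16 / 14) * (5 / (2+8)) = 29491200 / 343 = 85980.17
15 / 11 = 1.36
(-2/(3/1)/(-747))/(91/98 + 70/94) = 1316/2467341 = 0.00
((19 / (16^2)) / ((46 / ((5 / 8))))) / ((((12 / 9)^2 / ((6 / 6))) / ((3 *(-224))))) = -17955 / 47104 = -0.38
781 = 781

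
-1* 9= -9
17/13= 1.31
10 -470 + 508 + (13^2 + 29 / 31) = 6756 / 31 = 217.94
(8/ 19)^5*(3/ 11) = 98304/ 27237089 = 0.00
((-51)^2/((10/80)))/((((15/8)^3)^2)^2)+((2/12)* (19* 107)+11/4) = 20332933980620153/57665039062500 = 352.60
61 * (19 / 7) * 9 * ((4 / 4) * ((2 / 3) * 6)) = 41724 / 7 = 5960.57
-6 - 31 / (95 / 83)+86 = 52.92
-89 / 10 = -8.90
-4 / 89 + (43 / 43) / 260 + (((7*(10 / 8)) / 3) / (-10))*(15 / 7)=-30827 / 46280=-0.67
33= 33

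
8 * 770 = 6160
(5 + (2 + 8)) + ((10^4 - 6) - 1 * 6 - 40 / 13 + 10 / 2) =130064 / 13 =10004.92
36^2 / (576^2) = 1 / 256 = 0.00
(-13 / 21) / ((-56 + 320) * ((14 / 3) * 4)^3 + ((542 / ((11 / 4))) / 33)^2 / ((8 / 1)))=-570999 / 1583859527992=-0.00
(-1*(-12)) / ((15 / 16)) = 64 / 5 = 12.80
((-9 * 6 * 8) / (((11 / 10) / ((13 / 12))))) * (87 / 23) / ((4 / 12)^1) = -4827.98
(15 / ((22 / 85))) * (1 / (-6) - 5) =-13175 / 44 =-299.43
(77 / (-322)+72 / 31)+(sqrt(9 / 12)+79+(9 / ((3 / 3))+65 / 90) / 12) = sqrt(3) / 2+12612275 / 154008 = 82.76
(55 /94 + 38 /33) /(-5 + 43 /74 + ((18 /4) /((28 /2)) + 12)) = 2790466 /12698037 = 0.22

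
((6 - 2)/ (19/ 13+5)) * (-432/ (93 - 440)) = 1872/ 2429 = 0.77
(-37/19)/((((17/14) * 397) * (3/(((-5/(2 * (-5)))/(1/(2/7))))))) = -74/384693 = -0.00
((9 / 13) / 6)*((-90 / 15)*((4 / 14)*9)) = -162 / 91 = -1.78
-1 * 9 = -9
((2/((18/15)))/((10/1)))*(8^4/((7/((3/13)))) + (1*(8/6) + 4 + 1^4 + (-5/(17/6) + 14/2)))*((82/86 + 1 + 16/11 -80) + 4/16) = -49136558971/26342316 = -1865.31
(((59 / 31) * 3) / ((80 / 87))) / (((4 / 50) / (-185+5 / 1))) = -3464775 / 248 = -13970.87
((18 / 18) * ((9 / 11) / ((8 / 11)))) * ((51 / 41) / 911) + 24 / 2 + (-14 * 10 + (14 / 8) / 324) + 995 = 41969114647 / 48406896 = 867.01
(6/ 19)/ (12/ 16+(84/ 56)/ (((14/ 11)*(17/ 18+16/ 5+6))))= 4648/ 12749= 0.36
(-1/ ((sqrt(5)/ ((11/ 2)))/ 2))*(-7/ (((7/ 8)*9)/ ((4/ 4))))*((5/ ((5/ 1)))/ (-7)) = -88*sqrt(5)/ 315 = -0.62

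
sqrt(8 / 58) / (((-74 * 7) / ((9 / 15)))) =-3 * sqrt(29) / 37555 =-0.00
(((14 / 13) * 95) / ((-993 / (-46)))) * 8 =489440 / 12909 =37.91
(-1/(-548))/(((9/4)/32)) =32/1233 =0.03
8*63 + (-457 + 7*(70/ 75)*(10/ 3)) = 619/ 9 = 68.78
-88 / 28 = -22 / 7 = -3.14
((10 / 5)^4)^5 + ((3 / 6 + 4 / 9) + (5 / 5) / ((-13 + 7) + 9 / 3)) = 1048576.61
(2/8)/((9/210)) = 35/6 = 5.83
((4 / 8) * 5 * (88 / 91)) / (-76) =-0.03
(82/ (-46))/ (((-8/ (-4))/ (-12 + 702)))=-615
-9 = -9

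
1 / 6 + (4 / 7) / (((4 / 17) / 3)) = 313 / 42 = 7.45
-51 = -51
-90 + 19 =-71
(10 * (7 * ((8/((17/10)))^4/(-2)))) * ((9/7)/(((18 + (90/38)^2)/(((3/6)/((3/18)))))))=-221798400000/79094387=-2804.22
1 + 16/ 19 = 35/ 19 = 1.84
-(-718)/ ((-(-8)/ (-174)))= -31233/ 2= -15616.50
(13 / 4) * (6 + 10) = 52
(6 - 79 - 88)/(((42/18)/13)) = -897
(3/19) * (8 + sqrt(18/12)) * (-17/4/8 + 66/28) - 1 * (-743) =1227 * sqrt(6)/8512 + 396503/532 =745.66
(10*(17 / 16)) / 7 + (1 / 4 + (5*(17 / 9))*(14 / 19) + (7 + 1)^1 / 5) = 494453 / 47880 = 10.33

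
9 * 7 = 63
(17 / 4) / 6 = 17 / 24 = 0.71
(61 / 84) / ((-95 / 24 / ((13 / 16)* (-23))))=3.43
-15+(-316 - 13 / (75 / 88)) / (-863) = -946031 / 64725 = -14.62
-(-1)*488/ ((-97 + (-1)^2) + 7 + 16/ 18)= -72/ 13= -5.54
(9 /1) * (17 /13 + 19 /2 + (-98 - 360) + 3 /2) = -52146 /13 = -4011.23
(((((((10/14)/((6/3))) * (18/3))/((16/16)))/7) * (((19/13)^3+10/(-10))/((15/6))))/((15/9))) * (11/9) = 14652/76895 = 0.19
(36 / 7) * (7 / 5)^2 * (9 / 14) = 162 / 25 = 6.48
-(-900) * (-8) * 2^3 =-57600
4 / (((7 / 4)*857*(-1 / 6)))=-96 / 5999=-0.02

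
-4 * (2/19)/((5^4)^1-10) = -0.00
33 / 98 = 0.34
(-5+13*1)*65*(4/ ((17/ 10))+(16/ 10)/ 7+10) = 778544/ 119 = 6542.39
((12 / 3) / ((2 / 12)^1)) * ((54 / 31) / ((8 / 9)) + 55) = 42378 / 31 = 1367.03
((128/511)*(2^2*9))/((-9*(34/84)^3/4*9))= -2408448/358649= -6.72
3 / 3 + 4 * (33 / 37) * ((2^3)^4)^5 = 152185638608103800869 / 37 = 4113125367786589212.68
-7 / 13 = -0.54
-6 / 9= -2 / 3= -0.67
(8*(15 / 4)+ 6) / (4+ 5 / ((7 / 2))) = 126 / 19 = 6.63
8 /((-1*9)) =-8 /9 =-0.89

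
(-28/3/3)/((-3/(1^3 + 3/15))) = 56/45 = 1.24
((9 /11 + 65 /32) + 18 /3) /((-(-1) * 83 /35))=109025 /29216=3.73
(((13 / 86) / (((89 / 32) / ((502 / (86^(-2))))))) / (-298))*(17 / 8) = -19082024 / 13261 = -1438.96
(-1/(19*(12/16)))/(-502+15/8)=32/228057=0.00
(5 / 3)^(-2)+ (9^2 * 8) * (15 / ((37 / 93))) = 22599333 / 925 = 24431.71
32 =32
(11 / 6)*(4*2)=44 / 3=14.67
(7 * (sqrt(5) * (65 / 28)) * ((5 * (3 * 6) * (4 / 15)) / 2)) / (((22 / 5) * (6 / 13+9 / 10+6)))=13.46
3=3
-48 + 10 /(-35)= -338 /7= -48.29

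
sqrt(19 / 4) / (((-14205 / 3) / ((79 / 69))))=-79 * sqrt(19) / 653430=-0.00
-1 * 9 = -9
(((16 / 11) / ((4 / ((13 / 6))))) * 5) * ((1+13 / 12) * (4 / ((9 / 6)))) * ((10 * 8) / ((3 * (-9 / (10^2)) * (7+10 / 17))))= -884000000 / 1034451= -854.56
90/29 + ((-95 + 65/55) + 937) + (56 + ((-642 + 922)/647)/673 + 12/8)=251076224705/277804978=903.79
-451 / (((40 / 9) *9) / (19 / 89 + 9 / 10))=-446941 / 35600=-12.55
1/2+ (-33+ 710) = 1355/2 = 677.50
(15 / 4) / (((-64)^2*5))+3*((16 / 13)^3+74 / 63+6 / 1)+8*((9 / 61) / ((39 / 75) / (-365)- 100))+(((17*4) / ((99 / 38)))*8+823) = 70015348644536182883 / 66119997944512512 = 1058.91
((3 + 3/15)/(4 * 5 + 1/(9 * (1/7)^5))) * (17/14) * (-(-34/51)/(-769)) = -816/457205105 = -0.00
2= 2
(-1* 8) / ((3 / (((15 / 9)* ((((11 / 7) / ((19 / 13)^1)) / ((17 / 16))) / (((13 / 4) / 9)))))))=-28160 / 2261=-12.45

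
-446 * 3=-1338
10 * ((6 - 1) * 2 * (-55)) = -5500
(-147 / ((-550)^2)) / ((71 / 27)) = -3969 / 21477500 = -0.00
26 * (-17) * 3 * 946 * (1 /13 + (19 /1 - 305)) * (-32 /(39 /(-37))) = 10888572937.85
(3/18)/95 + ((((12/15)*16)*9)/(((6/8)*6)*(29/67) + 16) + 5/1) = 15655631/1370850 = 11.42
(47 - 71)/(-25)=24/25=0.96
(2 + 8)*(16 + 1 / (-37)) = 159.73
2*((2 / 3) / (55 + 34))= 4 / 267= 0.01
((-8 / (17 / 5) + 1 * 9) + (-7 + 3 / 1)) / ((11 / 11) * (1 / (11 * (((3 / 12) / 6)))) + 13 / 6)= 2970 / 4879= 0.61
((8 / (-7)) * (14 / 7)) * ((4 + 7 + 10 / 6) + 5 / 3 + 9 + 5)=-1360 / 21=-64.76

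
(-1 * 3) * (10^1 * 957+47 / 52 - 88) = -1479333 / 52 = -28448.71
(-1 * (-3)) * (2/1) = 6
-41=-41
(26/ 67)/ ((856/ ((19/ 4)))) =247/ 114704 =0.00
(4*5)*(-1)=-20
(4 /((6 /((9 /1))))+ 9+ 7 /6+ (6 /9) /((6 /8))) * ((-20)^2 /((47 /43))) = 2640200 /423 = 6241.61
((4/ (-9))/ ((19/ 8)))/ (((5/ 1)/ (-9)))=32/ 95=0.34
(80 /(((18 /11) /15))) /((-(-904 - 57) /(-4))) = -8800 /2883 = -3.05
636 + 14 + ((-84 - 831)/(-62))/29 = 1169615/1798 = 650.51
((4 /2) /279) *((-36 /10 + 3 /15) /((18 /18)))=-34 /1395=-0.02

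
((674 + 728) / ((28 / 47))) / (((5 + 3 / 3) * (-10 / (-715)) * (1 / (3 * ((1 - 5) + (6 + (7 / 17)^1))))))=193168261 / 952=202907.84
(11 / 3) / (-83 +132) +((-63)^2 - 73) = 572723 / 147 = 3896.07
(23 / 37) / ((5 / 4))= 92 / 185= 0.50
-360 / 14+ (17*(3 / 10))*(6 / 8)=-6129 / 280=-21.89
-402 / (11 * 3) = -134 / 11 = -12.18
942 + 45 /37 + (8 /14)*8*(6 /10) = 1225017 /1295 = 945.96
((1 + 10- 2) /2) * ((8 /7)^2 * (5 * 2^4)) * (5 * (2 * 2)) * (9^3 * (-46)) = -15452467200 /49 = -315356473.47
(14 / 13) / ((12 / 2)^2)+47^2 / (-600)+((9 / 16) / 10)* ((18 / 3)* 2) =-8707 / 2925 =-2.98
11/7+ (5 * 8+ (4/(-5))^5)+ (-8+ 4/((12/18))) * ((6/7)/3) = 40.67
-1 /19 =-0.05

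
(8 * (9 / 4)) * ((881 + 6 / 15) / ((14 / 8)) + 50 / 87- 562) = -1055424 / 1015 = -1039.83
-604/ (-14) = 302/ 7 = 43.14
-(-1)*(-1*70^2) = -4900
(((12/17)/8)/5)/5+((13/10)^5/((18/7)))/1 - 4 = -78108133/30600000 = -2.55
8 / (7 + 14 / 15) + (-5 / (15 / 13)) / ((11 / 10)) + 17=55249 / 3927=14.07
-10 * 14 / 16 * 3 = -105 / 4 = -26.25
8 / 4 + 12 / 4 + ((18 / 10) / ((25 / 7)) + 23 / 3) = 4939 / 375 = 13.17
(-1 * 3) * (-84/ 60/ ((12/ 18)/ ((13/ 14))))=117/ 20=5.85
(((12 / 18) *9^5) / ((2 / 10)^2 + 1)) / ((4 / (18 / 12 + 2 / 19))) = 15190.57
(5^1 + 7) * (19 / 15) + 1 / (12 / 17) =997 / 60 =16.62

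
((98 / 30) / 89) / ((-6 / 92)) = -2254 / 4005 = -0.56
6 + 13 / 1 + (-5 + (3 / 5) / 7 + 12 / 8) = 1091 / 70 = 15.59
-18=-18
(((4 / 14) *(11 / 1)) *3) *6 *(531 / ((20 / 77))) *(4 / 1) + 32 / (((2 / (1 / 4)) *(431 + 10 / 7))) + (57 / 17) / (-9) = 119026426049 / 257295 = 462606.84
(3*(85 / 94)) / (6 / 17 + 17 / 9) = 39015 / 32242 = 1.21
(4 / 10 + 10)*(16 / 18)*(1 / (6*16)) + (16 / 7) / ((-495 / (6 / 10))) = 4861 / 51975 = 0.09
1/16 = 0.06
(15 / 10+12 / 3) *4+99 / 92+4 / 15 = 32213 / 1380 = 23.34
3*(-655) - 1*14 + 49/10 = -1974.10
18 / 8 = 9 / 4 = 2.25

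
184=184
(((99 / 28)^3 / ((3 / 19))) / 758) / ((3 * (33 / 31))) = 1924263 / 16639616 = 0.12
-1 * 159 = -159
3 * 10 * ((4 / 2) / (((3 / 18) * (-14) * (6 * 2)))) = -15 / 7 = -2.14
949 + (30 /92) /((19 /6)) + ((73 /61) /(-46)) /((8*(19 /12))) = 101200733 /106628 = 949.10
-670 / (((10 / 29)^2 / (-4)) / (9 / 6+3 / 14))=1352328 / 35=38637.94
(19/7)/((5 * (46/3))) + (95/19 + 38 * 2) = 130467/1610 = 81.04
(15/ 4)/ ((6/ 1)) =5/ 8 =0.62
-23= -23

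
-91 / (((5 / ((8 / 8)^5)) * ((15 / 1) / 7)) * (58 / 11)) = -7007 / 4350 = -1.61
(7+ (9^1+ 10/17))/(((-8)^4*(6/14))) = 329/34816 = 0.01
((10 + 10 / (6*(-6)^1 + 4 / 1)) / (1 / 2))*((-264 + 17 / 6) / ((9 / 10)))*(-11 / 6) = 13358675 / 1296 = 10307.62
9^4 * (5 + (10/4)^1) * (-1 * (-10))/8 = 492075/8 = 61509.38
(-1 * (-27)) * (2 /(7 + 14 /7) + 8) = 222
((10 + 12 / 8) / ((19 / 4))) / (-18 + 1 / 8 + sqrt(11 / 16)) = -4784 / 35245 -736 *sqrt(11) / 387695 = -0.14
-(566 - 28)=-538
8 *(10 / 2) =40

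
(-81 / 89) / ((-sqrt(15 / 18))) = 81*sqrt(30) / 445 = 1.00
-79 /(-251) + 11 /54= 7027 /13554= 0.52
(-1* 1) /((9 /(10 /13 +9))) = -127 /117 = -1.09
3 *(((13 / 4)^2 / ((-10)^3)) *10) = -0.32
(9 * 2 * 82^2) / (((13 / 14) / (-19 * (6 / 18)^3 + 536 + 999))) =7799355872 / 39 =199983483.90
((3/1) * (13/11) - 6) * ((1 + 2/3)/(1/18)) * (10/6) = -1350/11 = -122.73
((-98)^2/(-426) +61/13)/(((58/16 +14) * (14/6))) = -395464/911001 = -0.43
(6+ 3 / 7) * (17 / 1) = 765 / 7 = 109.29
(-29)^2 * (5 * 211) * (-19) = -16857845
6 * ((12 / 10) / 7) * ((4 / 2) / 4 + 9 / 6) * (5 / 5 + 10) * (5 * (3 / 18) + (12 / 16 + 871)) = 19745.31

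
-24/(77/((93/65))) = -2232/5005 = -0.45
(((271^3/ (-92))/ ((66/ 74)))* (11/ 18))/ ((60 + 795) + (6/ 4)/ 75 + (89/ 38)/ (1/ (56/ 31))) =-10843385555575/ 62857468476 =-172.51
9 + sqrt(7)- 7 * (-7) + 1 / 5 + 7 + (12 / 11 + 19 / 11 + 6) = sqrt(7) + 4071 / 55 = 76.66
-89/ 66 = -1.35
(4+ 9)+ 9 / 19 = 256 / 19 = 13.47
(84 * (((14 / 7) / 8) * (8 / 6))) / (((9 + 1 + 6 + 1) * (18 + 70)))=7 / 374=0.02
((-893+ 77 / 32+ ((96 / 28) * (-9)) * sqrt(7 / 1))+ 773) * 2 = -3763 / 16 -432 * sqrt(7) / 7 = -398.47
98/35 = 14/5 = 2.80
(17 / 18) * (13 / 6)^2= 2873 / 648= 4.43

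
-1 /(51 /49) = -49 /51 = -0.96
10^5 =100000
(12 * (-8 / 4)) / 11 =-24 / 11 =-2.18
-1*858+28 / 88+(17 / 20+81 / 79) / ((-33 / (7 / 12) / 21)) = -179023307 / 208560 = -858.38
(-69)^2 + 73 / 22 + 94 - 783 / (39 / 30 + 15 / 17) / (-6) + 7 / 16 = 4918.55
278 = 278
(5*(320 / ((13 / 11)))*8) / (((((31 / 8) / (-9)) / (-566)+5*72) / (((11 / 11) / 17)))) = 5737881600 / 3242235971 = 1.77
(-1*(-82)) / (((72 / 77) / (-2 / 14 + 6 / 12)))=2255 / 72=31.32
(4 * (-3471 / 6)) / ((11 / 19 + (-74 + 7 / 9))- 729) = 395694 / 137081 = 2.89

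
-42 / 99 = -14 / 33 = -0.42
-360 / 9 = -40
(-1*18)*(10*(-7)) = 1260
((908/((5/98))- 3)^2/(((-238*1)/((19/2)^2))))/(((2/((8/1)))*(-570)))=842544.40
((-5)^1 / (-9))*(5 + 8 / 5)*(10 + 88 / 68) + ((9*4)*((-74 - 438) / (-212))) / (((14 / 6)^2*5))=9846464 / 220745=44.61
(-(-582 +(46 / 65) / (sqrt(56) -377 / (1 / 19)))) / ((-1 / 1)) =-149307798176 / 256542565 -92 * sqrt(14) / 3335053345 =-582.00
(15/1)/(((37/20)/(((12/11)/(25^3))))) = 144/254375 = 0.00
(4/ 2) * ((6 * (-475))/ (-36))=475/ 3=158.33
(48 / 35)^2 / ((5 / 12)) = 27648 / 6125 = 4.51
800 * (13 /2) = 5200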